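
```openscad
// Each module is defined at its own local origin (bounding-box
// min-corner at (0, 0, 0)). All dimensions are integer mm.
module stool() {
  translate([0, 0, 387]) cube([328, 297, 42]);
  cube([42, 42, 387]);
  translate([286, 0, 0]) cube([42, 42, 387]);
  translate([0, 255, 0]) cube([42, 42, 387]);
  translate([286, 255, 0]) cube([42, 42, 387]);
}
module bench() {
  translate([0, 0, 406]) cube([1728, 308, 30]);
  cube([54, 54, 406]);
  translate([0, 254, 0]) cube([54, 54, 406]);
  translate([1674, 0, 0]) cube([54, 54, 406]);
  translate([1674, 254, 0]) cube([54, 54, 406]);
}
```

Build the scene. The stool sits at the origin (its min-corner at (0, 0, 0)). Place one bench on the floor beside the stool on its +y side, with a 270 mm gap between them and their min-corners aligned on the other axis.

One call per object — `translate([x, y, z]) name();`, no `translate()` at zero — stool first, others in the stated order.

stool();
translate([0, 567, 0]) bench();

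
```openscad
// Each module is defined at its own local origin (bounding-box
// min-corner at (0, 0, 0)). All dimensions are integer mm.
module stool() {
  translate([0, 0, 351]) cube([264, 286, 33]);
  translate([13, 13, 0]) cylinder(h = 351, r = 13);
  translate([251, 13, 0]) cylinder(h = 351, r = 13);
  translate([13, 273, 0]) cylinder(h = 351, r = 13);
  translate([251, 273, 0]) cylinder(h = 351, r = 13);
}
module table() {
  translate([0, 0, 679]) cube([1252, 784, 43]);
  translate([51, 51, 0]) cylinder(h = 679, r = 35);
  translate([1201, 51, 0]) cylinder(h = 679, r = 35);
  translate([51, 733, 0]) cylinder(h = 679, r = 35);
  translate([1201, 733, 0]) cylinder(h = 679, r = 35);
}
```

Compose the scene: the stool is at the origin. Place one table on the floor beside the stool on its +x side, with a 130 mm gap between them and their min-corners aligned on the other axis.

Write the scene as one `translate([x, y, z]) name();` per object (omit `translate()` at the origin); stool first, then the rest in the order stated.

stool();
translate([394, 0, 0]) table();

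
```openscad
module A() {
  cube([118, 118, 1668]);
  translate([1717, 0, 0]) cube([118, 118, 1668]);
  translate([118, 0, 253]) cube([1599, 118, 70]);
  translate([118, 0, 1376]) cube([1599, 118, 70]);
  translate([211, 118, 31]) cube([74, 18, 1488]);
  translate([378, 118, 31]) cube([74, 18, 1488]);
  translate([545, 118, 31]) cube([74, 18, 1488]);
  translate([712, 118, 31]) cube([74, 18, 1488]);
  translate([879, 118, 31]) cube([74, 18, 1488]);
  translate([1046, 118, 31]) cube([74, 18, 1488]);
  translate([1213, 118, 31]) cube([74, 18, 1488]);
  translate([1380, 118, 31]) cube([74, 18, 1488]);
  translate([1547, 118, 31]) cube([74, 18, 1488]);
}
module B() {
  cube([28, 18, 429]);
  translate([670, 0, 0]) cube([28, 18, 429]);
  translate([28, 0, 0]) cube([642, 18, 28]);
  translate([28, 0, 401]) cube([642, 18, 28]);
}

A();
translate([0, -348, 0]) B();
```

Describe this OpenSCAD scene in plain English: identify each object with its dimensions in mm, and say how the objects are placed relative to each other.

A is a fence section. Two 118×118 mm posts, 1668 mm tall, stand on the floor with a clear span of 1599 mm between their inner faces. Two horizontal rails of 118×70 mm section span the gap between the posts with their undersides at z = 253 mm and z = 1376 mm, flush with the posts' −y face. 9 pickets, each 74 mm wide, 18 mm thick and 1488 mm tall, are fixed to the +y face of the rails with their bottoms at z = 31 mm, evenly spaced across the span with equal gaps (rounded down to the nearest mm) at the −x end and between each pair — any rounding remainder accumulates at the +x end.

B is a rectangular picture frame lying in the x–z plane (depth along y). The opening is 642 mm wide (x) by 373 mm tall (z), surrounded by a border 28 mm wide on all four sides. The frame is 18 mm deep and is made of two full-height vertical stiles with two horizontal rails fitted between them.

The picture frame is on the floor beside the fence section on its −y side.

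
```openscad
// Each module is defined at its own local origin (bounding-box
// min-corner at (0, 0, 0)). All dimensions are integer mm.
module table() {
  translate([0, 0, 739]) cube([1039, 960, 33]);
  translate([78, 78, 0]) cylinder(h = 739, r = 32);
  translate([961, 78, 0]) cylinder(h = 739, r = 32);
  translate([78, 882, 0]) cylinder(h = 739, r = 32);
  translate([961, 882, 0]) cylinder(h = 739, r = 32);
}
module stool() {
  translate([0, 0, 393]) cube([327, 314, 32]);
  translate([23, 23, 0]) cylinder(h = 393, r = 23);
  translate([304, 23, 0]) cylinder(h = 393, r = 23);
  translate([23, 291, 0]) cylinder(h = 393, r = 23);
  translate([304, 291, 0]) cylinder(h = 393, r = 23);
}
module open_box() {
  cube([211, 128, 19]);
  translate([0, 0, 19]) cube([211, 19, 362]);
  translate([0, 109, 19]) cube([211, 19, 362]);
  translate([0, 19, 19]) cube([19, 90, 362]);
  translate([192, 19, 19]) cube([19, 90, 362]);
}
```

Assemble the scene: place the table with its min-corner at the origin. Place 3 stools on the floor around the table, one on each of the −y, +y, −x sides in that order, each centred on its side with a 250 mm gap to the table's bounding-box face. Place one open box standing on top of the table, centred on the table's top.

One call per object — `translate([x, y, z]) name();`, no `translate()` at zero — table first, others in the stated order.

table();
translate([356, -564, 0]) stool();
translate([356, 1210, 0]) stool();
translate([-577, 323, 0]) stool();
translate([414, 416, 772]) open_box();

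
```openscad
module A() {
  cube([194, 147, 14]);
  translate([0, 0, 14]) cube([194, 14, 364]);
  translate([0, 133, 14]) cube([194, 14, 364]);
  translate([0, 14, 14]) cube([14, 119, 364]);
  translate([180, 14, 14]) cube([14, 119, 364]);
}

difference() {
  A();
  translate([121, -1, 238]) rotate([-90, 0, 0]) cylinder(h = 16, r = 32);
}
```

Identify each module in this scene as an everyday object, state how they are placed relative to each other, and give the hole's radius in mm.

A is an open box. The open box has a circular hole through its front wall. The hole's radius is 32 mm.

The subtracted cylinder has r = 32 mm.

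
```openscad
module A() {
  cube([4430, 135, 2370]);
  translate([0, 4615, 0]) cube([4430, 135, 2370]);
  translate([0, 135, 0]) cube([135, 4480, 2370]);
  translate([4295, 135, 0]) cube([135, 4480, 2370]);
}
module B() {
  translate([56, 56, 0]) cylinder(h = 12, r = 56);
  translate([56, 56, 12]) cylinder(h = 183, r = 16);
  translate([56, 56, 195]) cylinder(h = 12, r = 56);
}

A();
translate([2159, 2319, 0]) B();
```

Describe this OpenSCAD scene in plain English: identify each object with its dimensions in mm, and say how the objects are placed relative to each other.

A is the wall frame of a small rectangular building: four walls, each 2370 mm tall and 135 mm thick, enclosing a footprint 4430 mm (x) by 4750 mm (y) outside-to-outside, with no floor or roof. The front and back walls (the −y and +y sides) span the full width; the two side walls fit between them.

B is a spool: two coaxial disc flanges of radius 56 mm and thickness 12 mm, joined by a core cylinder of radius 16 mm and height 183 mm. The lower flange rests on z = 0 and the three cylinders share a vertical axis.

The spool sits inside the house frame, centred.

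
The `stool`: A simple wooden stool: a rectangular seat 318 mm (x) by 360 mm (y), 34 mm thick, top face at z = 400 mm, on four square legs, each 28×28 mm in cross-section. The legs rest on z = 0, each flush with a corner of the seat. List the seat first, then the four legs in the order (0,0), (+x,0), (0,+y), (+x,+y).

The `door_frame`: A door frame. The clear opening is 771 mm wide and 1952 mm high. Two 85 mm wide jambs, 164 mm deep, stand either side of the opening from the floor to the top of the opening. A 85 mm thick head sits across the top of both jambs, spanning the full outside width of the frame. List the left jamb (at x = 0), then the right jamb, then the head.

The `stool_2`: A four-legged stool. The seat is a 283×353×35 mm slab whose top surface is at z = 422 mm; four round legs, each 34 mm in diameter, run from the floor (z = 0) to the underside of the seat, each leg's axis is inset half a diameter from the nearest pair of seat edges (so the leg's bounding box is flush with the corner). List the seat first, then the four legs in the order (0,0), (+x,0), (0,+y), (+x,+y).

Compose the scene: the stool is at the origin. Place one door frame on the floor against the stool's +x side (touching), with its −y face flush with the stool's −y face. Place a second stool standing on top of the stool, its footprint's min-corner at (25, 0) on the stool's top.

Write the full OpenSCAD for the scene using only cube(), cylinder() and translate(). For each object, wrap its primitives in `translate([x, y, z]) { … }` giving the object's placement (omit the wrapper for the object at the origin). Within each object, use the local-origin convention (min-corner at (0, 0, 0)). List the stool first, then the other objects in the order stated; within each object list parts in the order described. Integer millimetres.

translate([0, 0, 366]) cube([318, 360, 34]);
cube([28, 28, 366]);
translate([290, 0, 0]) cube([28, 28, 366]);
translate([0, 332, 0]) cube([28, 28, 366]);
translate([290, 332, 0]) cube([28, 28, 366]);
translate([318, 0, 0]) {
  cube([85, 164, 1952]);
  translate([856, 0, 0]) cube([85, 164, 1952]);
  translate([0, 0, 1952]) cube([941, 164, 85]);
}
translate([25, 0, 400]) {
  translate([0, 0, 387]) cube([283, 353, 35]);
  translate([17, 17, 0]) cylinder(h = 387, r = 17);
  translate([266, 17, 0]) cylinder(h = 387, r = 17);
  translate([17, 336, 0]) cylinder(h = 387, r = 17);
  translate([266, 336, 0]) cylinder(h = 387, r = 17);
}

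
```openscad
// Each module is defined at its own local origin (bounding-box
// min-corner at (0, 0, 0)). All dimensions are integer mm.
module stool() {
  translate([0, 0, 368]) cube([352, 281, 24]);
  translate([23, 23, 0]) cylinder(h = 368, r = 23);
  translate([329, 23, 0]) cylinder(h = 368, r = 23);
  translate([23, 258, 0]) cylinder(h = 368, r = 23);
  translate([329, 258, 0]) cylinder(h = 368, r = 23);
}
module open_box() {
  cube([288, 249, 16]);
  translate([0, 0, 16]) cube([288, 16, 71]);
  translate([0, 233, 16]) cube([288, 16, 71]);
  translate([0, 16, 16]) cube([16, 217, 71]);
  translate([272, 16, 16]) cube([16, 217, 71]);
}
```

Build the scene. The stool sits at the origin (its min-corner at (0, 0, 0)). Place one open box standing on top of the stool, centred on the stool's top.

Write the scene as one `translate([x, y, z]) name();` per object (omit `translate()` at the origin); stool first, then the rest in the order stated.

stool();
translate([32, 16, 392]) open_box();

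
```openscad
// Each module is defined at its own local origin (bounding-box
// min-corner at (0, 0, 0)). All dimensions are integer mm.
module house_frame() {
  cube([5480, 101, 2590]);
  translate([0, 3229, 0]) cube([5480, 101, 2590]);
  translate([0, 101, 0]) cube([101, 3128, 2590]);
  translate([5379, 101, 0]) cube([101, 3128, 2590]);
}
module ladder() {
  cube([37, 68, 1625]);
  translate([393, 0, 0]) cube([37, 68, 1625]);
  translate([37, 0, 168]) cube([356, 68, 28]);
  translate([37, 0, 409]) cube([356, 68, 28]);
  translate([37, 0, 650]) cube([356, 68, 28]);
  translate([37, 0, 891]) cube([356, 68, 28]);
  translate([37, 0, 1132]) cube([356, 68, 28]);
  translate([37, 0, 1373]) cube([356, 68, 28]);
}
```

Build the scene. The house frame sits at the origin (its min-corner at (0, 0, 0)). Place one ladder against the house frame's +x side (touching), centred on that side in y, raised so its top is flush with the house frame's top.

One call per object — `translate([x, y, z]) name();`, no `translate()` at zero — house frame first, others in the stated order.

house_frame();
translate([5480, 1631, 965]) ladder();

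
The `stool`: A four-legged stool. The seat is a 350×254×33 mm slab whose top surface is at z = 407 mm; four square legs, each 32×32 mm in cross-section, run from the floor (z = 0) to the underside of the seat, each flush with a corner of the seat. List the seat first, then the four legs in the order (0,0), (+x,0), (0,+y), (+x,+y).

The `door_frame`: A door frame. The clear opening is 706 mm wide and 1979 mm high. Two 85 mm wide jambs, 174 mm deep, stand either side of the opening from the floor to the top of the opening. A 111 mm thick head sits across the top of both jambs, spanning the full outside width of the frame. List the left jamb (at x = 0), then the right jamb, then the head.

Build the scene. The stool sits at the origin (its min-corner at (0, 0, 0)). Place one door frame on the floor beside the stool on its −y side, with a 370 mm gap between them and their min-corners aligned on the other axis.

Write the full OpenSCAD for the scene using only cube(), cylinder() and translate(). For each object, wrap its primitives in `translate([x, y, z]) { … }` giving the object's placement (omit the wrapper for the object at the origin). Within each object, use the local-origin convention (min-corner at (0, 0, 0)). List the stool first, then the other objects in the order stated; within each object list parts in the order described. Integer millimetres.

translate([0, 0, 374]) cube([350, 254, 33]);
cube([32, 32, 374]);
translate([318, 0, 0]) cube([32, 32, 374]);
translate([0, 222, 0]) cube([32, 32, 374]);
translate([318, 222, 0]) cube([32, 32, 374]);
translate([0, -544, 0]) {
  cube([85, 174, 1979]);
  translate([791, 0, 0]) cube([85, 174, 1979]);
  translate([0, 0, 1979]) cube([876, 174, 111]);
}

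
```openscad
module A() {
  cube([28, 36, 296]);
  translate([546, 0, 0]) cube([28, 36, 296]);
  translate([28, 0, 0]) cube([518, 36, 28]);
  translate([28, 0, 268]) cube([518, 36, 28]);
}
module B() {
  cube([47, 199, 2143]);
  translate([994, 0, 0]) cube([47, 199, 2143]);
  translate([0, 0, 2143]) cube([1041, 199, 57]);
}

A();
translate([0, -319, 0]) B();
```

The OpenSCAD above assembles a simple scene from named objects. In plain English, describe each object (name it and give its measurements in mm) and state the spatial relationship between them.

A is a picture frame with a 518×240 mm rectangular opening (x by z) and a uniform 28 mm border on every side. Frame depth is 36 mm along y. It is built from two vertical stiles running the full outside height and two horizontal rails spanning the gap between the stiles.

B is a rectangular door frame: two vertical jambs of 47×199 mm section, 2143 mm tall, with a clear opening 947 mm wide between their inner faces. A header 57 mm tall and 199 mm deep lies on top of the jambs and spans the full outside width.

The door frame is on the floor beside the picture frame on its −y side.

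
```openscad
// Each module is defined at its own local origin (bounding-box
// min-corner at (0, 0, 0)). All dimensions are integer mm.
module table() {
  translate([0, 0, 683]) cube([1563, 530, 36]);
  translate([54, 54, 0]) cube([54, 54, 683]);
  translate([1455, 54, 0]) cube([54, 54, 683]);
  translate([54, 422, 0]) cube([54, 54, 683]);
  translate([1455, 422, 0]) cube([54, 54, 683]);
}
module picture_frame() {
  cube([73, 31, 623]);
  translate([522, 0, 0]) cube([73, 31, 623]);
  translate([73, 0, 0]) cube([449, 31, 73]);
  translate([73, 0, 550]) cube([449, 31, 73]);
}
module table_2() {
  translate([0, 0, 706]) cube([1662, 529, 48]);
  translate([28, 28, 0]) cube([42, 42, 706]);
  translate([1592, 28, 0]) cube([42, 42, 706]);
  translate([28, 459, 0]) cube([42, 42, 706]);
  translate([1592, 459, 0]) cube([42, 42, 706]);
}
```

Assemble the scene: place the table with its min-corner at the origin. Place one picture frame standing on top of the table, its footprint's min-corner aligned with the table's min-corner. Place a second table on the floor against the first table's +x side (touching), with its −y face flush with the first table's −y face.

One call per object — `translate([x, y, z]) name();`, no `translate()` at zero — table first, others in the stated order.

table();
translate([0, 0, 719]) picture_frame();
translate([1563, 0, 0]) table_2();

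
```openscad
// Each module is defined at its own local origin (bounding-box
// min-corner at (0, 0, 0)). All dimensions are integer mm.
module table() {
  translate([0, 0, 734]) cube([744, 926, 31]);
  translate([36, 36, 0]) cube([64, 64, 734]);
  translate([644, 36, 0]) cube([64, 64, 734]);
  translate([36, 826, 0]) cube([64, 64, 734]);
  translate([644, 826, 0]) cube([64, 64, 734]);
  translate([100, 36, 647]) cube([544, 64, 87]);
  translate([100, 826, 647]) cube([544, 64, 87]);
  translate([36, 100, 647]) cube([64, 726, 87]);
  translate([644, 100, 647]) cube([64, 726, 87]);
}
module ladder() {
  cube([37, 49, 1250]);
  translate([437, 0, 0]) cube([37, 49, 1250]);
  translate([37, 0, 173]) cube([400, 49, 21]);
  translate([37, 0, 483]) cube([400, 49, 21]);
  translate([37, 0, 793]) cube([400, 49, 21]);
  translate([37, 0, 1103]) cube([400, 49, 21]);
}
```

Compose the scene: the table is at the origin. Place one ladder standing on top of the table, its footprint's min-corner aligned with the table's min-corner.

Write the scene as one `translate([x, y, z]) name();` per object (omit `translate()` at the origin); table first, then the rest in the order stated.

table();
translate([0, 0, 765]) ladder();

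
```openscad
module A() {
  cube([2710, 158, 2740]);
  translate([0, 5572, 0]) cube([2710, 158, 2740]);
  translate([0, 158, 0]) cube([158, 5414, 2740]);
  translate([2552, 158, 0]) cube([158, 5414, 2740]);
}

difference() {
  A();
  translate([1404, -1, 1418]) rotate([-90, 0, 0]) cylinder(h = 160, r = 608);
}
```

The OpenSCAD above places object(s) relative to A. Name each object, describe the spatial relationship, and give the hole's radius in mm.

A is a house frame. The house frame has a circular hole through its front wall. The hole's radius is 608 mm.

The subtracted cylinder has r = 608 mm.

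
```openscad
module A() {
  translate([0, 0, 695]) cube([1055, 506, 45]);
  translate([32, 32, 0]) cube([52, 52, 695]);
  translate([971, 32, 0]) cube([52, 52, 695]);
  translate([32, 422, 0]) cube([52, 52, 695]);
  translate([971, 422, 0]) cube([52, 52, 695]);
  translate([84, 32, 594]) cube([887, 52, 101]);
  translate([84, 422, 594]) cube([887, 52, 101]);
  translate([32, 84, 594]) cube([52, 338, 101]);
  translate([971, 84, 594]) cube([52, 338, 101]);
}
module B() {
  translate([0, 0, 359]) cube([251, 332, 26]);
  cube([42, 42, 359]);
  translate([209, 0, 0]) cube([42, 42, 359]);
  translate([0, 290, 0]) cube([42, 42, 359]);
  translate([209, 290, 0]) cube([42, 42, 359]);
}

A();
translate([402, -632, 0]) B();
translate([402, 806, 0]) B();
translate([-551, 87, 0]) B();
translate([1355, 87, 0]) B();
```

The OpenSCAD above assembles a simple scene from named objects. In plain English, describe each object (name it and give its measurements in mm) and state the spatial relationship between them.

A is a table with a 1055×506 mm rectangular top, 45 mm thick, top surface at z = 740 mm, supported by four 52×52 mm square legs, each inset 32 mm from the nearest pair of top edges, running from the floor. Four apron rails, 52 mm thick and 101 mm tall, run between adjacent legs with their top edges flush with the underside of the top and their outer faces flush with the legs' outer faces.

B is a four-legged stool. The seat is a 251×332×26 mm slab whose top surface is at z = 385 mm; four square legs, each 42×42 mm in cross-section, run from the floor (z = 0) to the underside of the seat, each flush with a corner of the seat.

Four stools sit around the table at the −y, +y, −x, +x sides.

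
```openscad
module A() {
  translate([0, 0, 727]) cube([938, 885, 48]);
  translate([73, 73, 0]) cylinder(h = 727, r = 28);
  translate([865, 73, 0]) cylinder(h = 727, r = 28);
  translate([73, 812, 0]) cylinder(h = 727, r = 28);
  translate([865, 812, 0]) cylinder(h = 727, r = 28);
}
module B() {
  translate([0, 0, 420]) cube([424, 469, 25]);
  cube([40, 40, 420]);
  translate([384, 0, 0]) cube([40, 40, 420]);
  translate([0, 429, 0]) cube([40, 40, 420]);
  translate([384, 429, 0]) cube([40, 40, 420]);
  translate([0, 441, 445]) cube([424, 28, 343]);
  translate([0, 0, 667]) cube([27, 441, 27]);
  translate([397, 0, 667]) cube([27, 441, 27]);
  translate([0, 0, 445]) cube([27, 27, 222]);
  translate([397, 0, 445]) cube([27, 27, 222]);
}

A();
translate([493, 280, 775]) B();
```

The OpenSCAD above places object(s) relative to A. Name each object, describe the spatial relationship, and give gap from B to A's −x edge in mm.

The chair's min-x is at 493; the table's min-x is 0; gap = 493 mm.

A is a table. B is a chair. The chair is on top of the table. The gap from the chair to the table's −x edge is 493 mm.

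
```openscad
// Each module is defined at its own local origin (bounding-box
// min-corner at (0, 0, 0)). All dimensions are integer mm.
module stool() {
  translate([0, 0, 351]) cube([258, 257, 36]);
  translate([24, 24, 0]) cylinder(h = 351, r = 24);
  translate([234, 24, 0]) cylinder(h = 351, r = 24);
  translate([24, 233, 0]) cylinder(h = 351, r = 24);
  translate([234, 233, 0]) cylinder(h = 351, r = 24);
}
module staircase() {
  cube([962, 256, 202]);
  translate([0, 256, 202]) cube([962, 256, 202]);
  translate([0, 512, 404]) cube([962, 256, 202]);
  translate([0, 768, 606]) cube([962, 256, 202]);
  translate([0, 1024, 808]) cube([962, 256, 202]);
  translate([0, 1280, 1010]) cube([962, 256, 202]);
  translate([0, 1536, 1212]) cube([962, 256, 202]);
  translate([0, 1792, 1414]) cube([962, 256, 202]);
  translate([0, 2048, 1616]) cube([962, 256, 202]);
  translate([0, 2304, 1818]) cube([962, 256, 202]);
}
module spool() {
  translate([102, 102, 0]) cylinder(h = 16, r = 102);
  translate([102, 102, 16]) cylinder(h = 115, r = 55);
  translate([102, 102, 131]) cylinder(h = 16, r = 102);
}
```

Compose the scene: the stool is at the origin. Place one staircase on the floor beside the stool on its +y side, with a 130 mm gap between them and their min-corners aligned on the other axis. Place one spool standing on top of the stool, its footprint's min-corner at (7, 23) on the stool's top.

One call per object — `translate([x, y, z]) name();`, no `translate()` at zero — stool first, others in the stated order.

stool();
translate([0, 387, 0]) staircase();
translate([7, 23, 387]) spool();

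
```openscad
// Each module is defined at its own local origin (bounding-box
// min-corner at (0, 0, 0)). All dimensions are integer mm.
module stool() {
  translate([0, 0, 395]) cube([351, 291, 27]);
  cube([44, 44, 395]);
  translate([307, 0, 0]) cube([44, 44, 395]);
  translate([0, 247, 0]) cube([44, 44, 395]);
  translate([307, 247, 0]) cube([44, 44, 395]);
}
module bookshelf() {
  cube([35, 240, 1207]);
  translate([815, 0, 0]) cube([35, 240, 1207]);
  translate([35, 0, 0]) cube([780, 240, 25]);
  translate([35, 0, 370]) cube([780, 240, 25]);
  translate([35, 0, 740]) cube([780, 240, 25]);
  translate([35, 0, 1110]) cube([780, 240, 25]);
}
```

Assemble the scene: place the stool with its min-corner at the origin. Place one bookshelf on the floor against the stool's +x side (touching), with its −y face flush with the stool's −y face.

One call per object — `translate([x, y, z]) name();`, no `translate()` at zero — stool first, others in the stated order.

stool();
translate([351, 0, 0]) bookshelf();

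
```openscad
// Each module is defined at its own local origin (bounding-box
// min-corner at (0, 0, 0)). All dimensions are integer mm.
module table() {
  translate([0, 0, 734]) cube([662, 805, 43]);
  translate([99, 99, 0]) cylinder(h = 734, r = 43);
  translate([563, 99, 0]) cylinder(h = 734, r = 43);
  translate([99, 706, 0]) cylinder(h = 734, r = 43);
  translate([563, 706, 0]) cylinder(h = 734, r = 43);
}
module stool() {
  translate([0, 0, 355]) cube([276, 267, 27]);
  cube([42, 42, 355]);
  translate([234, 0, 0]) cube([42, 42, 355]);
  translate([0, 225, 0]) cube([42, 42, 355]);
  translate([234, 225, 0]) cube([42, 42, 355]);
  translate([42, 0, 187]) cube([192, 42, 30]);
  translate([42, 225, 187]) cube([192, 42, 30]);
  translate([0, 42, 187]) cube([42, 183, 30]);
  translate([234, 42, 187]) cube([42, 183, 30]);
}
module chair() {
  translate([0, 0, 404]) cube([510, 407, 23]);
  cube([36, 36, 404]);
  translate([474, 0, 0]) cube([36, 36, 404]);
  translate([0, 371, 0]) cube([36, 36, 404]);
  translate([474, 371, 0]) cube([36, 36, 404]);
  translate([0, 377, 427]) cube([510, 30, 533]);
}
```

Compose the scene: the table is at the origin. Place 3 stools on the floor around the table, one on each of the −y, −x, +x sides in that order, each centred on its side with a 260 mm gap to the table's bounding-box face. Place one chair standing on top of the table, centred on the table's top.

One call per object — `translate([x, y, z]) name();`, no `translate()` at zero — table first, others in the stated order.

table();
translate([193, -527, 0]) stool();
translate([-536, 269, 0]) stool();
translate([922, 269, 0]) stool();
translate([76, 199, 777]) chair();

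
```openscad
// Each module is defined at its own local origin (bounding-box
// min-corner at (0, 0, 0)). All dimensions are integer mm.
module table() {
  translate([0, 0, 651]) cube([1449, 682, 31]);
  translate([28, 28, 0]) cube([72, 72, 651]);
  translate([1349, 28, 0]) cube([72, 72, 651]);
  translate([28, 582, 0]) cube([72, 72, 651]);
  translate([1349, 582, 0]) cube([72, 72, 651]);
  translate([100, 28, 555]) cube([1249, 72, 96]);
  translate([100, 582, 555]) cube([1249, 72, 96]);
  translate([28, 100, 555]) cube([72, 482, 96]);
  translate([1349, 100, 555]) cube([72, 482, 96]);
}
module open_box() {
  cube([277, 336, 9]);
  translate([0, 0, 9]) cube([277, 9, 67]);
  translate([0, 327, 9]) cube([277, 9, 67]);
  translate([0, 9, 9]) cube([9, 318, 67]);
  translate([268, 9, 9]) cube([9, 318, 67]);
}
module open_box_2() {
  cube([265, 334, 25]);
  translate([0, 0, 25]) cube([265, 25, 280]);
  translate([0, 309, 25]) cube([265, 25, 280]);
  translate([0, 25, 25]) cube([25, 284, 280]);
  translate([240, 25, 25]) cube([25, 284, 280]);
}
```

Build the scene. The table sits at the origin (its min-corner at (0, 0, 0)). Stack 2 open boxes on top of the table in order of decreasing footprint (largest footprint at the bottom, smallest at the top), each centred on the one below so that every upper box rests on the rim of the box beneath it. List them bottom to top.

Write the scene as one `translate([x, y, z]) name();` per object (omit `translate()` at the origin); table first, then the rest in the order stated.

table();
translate([586, 173, 682]) open_box();
translate([592, 174, 758]) open_box_2();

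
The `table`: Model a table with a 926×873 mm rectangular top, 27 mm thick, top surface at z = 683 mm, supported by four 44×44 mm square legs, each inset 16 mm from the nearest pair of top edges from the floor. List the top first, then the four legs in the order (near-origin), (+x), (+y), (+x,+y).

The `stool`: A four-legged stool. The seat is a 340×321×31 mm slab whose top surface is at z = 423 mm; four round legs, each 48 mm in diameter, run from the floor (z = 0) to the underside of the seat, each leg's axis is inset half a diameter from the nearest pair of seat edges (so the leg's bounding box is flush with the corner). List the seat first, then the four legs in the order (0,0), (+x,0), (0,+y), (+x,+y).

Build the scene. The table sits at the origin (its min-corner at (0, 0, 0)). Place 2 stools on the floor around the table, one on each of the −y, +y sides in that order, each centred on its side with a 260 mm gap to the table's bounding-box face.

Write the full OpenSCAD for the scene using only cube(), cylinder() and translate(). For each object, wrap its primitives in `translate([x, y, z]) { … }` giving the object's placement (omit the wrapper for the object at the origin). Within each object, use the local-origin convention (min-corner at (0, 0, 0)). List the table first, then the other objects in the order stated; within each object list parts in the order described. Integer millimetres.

translate([0, 0, 656]) cube([926, 873, 27]);
translate([16, 16, 0]) cube([44, 44, 656]);
translate([866, 16, 0]) cube([44, 44, 656]);
translate([16, 813, 0]) cube([44, 44, 656]);
translate([866, 813, 0]) cube([44, 44, 656]);
translate([293, -581, 0]) {
  translate([0, 0, 392]) cube([340, 321, 31]);
  translate([24, 24, 0]) cylinder(h = 392, r = 24);
  translate([316, 24, 0]) cylinder(h = 392, r = 24);
  translate([24, 297, 0]) cylinder(h = 392, r = 24);
  translate([316, 297, 0]) cylinder(h = 392, r = 24);
}
translate([293, 1133, 0]) {
  translate([0, 0, 392]) cube([340, 321, 31]);
  translate([24, 24, 0]) cylinder(h = 392, r = 24);
  translate([316, 24, 0]) cylinder(h = 392, r = 24);
  translate([24, 297, 0]) cylinder(h = 392, r = 24);
  translate([316, 297, 0]) cylinder(h = 392, r = 24);
}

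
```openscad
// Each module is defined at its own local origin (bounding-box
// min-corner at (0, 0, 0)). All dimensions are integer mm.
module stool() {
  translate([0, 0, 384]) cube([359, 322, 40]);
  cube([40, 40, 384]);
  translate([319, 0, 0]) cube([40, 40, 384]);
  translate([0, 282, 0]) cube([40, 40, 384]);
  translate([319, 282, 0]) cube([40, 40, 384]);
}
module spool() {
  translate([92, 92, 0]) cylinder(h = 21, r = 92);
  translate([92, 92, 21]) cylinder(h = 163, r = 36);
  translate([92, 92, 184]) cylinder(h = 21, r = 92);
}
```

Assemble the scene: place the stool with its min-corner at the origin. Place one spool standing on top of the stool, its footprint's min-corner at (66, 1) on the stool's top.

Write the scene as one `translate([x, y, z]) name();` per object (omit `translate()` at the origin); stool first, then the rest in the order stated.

stool();
translate([66, 1, 424]) spool();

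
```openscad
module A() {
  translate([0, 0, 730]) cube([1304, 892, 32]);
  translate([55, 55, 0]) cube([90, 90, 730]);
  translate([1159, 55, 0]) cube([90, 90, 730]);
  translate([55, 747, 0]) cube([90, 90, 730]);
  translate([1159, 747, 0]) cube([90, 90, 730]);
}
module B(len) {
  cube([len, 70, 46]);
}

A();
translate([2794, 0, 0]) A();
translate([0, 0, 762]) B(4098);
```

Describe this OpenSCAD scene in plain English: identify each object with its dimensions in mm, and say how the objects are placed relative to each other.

A is a rectangular dining table. The top is 1304×892×32 mm with its upper surface at z = 762 mm. It stands on four 90×90 mm square legs, each inset 55 mm from the nearest pair of top edges, running from the floor to the underside of the top.

B is a rectangular beam 4098 mm long (x), 70 mm deep (y), 46 mm thick (z).

The beam spans the tops of two tables placed 1490 mm apart, resting at z = 762 mm.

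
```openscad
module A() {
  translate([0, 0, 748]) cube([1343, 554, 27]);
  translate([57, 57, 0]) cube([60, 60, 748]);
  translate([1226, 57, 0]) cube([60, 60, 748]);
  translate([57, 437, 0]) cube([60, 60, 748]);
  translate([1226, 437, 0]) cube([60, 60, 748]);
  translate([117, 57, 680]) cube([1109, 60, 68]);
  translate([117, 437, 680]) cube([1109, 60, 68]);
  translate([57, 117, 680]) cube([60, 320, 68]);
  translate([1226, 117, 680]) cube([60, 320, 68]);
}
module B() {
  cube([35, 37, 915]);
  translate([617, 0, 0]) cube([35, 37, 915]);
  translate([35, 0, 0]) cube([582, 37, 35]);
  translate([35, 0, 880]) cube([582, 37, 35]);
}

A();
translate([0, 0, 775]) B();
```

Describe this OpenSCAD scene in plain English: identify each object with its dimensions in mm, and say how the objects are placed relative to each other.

A is a table with a 1343×554 mm rectangular top, 27 mm thick, top surface at z = 775 mm, supported by four 60×60 mm square legs, each inset 57 mm from the nearest pair of top edges, running from the floor. Four apron rails, 60 mm thick and 68 mm tall, run between adjacent legs with their top edges flush with the underside of the top and their outer faces flush with the legs' outer faces.

B is a rectangular picture frame lying in the x–z plane (depth along y). The opening is 582 mm wide (x) by 845 mm tall (z), surrounded by a border 35 mm wide on all four sides. The frame is 37 mm deep and is made of two full-height vertical stiles with two horizontal rails fitted between them.

The picture frame is on top of the table.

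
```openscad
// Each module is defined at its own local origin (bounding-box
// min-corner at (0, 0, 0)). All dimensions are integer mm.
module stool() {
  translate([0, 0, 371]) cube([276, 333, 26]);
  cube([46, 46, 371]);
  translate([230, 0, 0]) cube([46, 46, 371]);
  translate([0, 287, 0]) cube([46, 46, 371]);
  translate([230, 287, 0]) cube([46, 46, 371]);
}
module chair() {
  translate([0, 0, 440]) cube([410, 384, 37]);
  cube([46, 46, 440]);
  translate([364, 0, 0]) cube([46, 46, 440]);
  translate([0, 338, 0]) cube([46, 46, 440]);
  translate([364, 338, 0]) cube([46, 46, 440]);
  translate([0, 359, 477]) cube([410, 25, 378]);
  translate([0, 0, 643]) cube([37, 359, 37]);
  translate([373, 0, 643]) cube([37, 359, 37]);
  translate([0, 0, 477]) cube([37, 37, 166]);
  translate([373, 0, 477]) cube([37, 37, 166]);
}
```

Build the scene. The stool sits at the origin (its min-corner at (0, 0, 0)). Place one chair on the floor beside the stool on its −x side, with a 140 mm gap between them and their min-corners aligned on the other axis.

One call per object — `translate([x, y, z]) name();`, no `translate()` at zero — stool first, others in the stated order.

stool();
translate([-550, 0, 0]) chair();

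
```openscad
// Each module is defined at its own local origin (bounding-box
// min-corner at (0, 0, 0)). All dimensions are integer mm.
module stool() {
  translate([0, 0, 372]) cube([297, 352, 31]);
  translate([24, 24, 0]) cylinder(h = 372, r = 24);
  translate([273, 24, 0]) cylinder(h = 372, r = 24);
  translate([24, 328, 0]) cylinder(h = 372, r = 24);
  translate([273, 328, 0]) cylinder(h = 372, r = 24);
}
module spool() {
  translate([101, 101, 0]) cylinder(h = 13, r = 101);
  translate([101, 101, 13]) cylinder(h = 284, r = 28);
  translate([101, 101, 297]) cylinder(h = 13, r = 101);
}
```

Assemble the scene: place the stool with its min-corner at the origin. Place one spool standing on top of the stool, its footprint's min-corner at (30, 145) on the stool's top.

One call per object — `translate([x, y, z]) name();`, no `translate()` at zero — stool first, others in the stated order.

stool();
translate([30, 145, 403]) spool();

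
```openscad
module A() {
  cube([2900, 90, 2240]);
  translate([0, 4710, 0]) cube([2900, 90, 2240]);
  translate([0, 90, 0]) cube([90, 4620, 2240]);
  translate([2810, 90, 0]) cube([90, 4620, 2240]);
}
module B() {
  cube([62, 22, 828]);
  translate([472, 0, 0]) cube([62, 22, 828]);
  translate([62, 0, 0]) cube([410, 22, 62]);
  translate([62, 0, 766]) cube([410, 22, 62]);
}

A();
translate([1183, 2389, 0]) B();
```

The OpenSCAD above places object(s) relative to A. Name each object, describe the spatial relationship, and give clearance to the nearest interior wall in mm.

A is a house frame. B is a picture frame. The picture frame sits inside the house frame, centred. The clearance to the nearest interior wall is 1093 mm.

Clearances: x = 1093, y = 2299; minimum 1093 mm.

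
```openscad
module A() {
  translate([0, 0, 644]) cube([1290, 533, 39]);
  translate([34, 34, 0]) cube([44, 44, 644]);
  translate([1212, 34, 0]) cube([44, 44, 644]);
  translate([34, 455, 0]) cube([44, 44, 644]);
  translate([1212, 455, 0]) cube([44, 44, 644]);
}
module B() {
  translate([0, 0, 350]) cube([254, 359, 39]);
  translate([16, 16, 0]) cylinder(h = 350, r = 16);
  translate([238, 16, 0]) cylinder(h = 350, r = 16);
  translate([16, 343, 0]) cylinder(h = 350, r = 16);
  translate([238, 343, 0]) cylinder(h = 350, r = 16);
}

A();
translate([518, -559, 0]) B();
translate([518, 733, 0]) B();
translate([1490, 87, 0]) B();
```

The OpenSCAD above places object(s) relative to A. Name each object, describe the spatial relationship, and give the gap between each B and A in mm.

Each stool's nearest face is 200 mm from the table's bounding box.

A is a table. B is a stool. Three stools sit around the table at the −y, +y, +x sides. The gap between each stool and the table is 200 mm.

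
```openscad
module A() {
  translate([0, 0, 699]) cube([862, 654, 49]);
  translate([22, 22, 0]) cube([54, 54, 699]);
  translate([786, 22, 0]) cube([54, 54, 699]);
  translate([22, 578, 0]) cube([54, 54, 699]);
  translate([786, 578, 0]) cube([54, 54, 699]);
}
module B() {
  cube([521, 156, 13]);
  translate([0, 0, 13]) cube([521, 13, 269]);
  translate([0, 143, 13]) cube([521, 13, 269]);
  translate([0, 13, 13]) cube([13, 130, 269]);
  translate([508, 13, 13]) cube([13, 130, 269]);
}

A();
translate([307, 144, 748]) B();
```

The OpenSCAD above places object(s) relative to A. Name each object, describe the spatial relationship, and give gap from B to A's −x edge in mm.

A is a table. B is an open box. The open box is on top of the table. The gap from the open box to the table's −x edge is 307 mm.

The open box's min-x is at 307; the table's min-x is 0; gap = 307 mm.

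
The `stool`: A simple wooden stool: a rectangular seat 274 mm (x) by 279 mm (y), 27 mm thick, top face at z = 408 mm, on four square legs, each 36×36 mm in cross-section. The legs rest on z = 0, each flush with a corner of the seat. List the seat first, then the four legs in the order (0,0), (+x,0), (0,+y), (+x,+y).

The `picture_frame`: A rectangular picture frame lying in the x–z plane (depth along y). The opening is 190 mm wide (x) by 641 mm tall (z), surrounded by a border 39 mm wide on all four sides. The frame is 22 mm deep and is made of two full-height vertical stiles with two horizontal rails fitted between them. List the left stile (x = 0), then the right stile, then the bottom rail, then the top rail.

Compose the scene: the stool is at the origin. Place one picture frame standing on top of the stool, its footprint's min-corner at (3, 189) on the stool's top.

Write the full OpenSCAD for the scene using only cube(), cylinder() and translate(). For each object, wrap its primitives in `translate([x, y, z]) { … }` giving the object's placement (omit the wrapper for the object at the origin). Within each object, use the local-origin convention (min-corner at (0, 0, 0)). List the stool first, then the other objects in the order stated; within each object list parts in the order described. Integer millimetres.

translate([0, 0, 381]) cube([274, 279, 27]);
cube([36, 36, 381]);
translate([238, 0, 0]) cube([36, 36, 381]);
translate([0, 243, 0]) cube([36, 36, 381]);
translate([238, 243, 0]) cube([36, 36, 381]);
translate([3, 189, 408]) {
  cube([39, 22, 719]);
  translate([229, 0, 0]) cube([39, 22, 719]);
  translate([39, 0, 0]) cube([190, 22, 39]);
  translate([39, 0, 680]) cube([190, 22, 39]);
}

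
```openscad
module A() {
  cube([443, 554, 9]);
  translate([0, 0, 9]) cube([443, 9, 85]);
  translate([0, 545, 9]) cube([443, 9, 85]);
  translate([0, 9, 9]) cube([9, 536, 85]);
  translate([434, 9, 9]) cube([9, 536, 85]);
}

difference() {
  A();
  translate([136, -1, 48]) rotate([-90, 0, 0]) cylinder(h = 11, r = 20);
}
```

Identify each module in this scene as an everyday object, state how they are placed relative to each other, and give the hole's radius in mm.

A is an open box. The open box has a circular hole through its front wall. The hole's radius is 20 mm.

The subtracted cylinder has r = 20 mm.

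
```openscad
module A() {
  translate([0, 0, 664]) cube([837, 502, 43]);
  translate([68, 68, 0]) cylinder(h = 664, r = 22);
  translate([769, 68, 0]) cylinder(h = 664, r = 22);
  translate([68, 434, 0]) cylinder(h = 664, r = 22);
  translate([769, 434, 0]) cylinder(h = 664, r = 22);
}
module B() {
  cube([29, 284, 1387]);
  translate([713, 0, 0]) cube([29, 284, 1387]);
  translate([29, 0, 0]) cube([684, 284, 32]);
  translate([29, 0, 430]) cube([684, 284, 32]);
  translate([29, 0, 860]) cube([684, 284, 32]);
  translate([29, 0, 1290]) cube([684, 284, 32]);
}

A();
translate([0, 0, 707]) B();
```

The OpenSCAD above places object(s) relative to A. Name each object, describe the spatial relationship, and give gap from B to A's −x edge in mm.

A is a table. B is a bookshelf. The bookshelf is on top of the table. The gap from the bookshelf to the table's −x edge is 0 mm.

The bookshelf's min-x is at 0; the table's min-x is 0; gap = 0 mm.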